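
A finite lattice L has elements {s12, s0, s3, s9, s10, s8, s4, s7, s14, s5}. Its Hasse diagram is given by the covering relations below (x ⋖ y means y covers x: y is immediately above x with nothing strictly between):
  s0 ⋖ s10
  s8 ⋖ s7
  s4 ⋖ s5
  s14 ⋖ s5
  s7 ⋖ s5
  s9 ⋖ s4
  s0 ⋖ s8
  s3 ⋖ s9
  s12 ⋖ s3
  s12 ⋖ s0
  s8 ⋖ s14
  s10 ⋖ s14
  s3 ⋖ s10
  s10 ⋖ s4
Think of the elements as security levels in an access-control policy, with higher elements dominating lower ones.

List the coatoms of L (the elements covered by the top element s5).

The coatoms are exactly the elements covered by s5: s14, s4, s7.

s14, s4, s7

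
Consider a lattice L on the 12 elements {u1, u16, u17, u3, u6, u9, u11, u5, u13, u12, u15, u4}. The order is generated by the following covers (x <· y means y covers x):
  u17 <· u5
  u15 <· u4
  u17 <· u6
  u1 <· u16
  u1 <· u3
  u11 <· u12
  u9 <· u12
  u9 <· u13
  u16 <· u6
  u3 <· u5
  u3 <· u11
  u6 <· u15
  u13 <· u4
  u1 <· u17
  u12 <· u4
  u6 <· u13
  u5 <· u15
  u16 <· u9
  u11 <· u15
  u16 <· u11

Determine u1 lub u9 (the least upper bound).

u9

Common upper bounds of {u1, u9}: u12, u13, u4, u9.
The least among these is u9.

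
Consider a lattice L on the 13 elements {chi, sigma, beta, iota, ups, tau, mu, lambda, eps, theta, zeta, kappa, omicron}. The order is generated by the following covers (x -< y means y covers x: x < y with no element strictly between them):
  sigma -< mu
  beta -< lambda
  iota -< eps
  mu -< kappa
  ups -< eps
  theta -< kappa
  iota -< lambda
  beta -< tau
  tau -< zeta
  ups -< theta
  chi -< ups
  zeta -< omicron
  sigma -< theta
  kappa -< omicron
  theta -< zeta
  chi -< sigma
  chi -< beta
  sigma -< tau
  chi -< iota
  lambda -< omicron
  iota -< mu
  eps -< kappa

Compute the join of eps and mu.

Common upper bounds of {eps, mu}: kappa, omicron.
The least among these is kappa.

kappa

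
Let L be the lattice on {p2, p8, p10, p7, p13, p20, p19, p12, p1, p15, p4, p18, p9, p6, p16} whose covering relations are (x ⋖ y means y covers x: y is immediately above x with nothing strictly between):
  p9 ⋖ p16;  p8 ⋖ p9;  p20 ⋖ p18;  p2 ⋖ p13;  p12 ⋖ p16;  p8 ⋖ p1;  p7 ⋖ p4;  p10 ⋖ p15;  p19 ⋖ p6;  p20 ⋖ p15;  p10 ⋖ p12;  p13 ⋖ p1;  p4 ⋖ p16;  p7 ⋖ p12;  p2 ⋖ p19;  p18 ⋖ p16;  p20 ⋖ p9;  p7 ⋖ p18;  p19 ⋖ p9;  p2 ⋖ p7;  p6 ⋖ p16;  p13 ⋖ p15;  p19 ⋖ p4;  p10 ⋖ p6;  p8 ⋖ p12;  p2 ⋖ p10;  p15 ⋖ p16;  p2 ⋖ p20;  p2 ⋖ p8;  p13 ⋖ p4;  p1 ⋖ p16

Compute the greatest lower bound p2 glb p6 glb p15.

p2

Common lower bounds of {p2, p6, p15}: p2.
The greatest among these is p2.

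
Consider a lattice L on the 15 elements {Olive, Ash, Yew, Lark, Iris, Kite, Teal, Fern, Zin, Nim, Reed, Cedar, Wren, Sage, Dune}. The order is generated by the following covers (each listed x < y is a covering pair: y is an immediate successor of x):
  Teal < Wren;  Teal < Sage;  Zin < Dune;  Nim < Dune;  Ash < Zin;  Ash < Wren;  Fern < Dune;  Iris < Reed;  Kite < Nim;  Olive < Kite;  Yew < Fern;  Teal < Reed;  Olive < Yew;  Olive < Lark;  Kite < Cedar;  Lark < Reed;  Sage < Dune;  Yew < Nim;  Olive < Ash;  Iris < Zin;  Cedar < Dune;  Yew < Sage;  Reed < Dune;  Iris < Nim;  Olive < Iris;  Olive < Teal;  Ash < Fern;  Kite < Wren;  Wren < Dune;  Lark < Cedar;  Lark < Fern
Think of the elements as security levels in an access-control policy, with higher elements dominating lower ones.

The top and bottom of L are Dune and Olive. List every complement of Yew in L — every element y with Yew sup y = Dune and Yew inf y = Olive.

Need y with Yew ∨ y = Dune and Yew ∧ y = Olive.
Checking each element gives: Cedar, Reed, Wren, Zin.

Cedar, Reed, Wren, Zin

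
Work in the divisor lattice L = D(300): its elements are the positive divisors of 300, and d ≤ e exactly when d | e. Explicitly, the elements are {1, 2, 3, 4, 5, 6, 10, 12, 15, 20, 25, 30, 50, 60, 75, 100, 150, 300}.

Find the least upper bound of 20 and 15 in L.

In the divisibility order, the join is the least common multiple: lcm(20, 15) = 60.

60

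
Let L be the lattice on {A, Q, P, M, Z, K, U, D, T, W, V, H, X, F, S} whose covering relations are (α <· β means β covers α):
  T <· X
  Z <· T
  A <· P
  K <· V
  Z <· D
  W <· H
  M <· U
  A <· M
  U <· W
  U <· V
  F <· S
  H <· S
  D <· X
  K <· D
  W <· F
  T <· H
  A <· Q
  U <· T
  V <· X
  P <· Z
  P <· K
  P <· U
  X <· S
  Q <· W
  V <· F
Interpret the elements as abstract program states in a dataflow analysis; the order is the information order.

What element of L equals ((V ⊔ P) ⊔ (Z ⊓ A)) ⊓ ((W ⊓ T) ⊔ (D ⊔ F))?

V ∨ P = V
Z ∧ A = A
V ∨ A = V
W ∧ T = U
D ∨ F = S
U ∨ S = S
V ∧ S = V

V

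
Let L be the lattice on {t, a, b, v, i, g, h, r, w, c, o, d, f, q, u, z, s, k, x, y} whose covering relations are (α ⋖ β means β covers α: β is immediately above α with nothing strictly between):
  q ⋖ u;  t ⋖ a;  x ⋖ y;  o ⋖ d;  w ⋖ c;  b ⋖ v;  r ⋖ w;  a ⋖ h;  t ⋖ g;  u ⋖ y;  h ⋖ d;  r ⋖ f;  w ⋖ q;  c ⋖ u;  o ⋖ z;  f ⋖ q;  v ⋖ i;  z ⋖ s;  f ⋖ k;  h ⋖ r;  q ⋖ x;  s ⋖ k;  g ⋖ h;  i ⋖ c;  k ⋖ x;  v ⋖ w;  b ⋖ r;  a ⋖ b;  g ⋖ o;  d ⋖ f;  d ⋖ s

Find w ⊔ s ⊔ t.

Common upper bounds of {w, s, t}: x, y.
The least among these is x.

x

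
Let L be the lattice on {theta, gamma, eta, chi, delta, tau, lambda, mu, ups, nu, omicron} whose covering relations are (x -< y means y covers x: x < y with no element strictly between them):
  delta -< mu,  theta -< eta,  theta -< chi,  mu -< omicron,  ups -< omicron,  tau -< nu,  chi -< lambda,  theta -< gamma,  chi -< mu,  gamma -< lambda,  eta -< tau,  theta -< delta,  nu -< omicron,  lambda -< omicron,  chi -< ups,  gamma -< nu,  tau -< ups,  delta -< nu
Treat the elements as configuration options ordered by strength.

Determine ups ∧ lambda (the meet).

Common lower bounds of {ups, lambda}: chi, theta.
The greatest among these is chi.

chi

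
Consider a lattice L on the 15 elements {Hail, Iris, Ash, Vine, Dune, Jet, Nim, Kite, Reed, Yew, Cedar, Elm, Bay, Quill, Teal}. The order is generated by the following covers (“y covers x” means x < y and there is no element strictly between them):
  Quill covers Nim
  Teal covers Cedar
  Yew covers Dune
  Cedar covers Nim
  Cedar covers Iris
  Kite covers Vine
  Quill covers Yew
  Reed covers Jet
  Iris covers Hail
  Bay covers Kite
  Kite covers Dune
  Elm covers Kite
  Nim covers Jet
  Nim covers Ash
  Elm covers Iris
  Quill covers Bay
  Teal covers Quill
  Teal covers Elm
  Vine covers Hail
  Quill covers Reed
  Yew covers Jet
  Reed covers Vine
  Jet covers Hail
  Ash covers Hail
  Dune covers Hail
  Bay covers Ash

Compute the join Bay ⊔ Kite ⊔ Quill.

Quill

Common upper bounds of {Bay, Kite, Quill}: Quill, Teal.
The least among these is Quill.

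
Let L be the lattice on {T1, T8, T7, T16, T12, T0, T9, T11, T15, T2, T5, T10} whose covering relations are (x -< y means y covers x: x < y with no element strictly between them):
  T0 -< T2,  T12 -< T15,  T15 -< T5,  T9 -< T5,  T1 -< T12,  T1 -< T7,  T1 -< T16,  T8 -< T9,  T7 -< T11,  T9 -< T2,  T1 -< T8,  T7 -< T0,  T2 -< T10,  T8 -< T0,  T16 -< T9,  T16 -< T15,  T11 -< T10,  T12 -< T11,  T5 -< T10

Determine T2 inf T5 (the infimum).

T9

Common lower bounds of {T2, T5}: T1, T16, T8, T9.
The greatest among these is T9.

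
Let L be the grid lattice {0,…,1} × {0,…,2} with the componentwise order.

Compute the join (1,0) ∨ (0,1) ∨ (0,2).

In a product of chains, the join is componentwise max, giving (1,2).

(1,2)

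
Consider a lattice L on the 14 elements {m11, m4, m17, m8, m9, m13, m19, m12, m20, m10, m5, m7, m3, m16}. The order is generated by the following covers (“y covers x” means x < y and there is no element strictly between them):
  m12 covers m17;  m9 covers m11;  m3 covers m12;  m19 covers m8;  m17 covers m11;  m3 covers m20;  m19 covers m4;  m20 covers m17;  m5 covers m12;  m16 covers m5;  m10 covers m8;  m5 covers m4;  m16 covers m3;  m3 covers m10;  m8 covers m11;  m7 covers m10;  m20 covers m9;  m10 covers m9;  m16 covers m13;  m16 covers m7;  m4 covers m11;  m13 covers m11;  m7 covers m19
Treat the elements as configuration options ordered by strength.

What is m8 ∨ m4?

Common upper bounds of {m8, m4}: m16, m19, m7.
The least among these is m19.

m19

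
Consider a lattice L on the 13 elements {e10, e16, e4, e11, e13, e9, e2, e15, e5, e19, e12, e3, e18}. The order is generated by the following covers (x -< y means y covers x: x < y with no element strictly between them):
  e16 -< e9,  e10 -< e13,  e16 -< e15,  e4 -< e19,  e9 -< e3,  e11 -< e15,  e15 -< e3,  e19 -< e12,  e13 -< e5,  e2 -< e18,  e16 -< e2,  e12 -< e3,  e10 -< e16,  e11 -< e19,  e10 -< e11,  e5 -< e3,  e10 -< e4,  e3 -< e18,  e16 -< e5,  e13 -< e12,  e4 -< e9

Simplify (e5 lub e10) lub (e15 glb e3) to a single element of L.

e3

e5 ∨ e10 = e5
e15 ∧ e3 = e15
e5 ∨ e15 = e3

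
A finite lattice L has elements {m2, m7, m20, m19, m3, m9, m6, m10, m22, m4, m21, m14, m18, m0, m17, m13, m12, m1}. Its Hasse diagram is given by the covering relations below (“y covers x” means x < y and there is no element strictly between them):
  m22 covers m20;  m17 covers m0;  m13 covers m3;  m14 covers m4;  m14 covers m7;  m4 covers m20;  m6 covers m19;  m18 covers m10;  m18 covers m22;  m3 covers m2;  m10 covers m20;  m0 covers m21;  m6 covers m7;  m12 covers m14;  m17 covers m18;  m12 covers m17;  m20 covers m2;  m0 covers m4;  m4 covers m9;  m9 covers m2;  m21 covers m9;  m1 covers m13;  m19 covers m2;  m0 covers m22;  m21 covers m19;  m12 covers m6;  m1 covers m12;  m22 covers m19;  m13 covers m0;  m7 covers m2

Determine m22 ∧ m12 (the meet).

Common lower bounds of {m22, m12}: m19, m2, m20, m22.
The greatest among these is m22.

m22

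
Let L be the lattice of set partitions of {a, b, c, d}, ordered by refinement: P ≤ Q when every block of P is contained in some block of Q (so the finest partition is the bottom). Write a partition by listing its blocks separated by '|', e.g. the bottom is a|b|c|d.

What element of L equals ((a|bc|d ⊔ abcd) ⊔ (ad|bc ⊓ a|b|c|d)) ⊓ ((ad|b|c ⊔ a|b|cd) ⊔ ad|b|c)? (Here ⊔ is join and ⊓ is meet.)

a|bc|d ∨ abcd = abcd
ad|bc ∧ a|b|c|d = a|b|c|d
abcd ∨ a|b|c|d = abcd
ad|b|c ∨ a|b|cd = acd|b
acd|b ∨ ad|b|c = acd|b
abcd ∧ acd|b = acd|b

acd|b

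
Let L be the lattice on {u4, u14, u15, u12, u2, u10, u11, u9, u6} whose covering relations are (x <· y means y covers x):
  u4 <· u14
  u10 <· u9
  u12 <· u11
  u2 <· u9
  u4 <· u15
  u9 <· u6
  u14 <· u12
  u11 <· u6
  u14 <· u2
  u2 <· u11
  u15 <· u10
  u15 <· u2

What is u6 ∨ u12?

u6

Common upper bounds of {u6, u12}: u6.
The least among these is u6.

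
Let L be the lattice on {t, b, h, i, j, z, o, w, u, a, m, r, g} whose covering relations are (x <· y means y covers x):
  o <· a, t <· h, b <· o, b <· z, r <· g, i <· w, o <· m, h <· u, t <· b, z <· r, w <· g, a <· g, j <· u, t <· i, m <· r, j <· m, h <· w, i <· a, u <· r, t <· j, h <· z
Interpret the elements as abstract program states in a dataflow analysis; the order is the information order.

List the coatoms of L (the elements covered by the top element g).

a, r, w

The coatoms are exactly the elements covered by g: a, r, w.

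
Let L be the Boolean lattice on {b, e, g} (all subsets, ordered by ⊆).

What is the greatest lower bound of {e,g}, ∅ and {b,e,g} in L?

∅

Under ⊆, meet is intersection: {e,g} ∩ ∅ ∩ {b,e,g} = ∅.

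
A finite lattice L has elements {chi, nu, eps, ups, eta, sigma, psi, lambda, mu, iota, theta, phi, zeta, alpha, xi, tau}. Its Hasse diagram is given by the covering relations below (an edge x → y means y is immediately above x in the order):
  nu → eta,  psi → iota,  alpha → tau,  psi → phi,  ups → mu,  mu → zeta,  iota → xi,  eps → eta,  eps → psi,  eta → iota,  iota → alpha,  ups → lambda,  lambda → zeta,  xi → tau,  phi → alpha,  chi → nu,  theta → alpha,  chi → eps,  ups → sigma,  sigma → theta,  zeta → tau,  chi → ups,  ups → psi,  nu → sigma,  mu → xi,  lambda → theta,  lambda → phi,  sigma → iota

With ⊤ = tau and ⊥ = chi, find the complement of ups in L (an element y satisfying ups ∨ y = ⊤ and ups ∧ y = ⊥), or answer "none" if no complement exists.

For every candidate y, either ups ∨ y ≠ tau or ups ∧ y ≠ chi; no complement exists.

none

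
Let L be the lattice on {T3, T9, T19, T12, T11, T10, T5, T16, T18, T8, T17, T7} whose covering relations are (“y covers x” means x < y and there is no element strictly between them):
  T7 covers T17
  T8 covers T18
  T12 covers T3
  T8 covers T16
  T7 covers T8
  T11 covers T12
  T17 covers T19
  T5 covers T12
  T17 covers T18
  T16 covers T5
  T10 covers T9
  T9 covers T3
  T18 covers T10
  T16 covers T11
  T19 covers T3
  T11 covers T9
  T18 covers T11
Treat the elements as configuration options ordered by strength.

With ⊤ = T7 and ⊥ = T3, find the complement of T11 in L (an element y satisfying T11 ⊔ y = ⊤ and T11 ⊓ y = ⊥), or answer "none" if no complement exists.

For every candidate y, either T11 ∨ y ≠ T7 or T11 ∧ y ≠ T3; no complement exists.

none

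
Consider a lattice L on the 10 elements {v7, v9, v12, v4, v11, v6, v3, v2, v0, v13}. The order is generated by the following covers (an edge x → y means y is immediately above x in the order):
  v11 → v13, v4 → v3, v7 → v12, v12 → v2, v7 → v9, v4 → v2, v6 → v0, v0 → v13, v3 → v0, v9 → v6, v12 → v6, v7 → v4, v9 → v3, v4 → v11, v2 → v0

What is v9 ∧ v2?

v7

Common lower bounds of {v9, v2}: v7.
The greatest among these is v7.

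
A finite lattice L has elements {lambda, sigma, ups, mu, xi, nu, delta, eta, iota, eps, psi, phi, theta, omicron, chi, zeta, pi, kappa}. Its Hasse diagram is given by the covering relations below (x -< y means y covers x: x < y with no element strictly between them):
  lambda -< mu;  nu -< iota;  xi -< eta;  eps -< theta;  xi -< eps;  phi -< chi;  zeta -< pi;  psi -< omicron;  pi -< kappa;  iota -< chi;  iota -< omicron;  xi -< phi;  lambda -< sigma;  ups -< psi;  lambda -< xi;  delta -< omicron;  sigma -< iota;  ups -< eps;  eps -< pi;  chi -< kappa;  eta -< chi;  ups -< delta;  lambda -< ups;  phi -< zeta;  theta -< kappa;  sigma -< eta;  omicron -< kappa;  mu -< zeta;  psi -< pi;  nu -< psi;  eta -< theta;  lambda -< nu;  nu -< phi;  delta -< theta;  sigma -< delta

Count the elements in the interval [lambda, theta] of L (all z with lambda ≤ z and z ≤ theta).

The interval [lambda, theta] = {delta, eps, eta, lambda, sigma, theta, ups, xi}, which has 8 elements.

8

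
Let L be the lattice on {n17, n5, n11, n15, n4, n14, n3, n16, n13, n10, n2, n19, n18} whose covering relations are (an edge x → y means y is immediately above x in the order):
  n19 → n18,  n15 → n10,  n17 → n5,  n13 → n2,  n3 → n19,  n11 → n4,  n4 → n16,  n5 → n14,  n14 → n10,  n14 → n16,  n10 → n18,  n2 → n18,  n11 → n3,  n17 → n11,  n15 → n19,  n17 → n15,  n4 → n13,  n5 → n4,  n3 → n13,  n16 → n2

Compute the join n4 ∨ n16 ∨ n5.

n16

Common upper bounds of {n4, n16, n5}: n16, n18, n2.
The least among these is n16.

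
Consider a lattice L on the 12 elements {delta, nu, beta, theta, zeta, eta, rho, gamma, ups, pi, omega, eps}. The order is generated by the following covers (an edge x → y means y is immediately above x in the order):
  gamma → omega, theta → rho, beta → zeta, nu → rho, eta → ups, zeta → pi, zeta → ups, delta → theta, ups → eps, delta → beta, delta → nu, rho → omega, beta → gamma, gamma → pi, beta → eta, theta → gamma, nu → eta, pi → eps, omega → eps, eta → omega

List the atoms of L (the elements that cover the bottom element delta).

beta, nu, theta

The atoms are exactly the elements that cover delta: beta, nu, theta.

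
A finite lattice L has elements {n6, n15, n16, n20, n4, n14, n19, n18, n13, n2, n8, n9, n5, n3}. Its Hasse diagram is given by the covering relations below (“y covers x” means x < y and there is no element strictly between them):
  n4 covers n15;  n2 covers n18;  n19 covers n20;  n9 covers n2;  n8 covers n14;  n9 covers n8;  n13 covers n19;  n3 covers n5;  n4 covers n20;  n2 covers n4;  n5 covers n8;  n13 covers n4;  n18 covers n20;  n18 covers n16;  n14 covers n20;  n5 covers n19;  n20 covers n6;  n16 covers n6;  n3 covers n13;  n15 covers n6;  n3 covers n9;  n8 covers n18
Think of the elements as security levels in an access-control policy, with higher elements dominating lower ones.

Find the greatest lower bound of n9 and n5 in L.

n8

Common lower bounds of {n9, n5}: n14, n16, n18, n20, n6, n8.
The greatest among these is n8.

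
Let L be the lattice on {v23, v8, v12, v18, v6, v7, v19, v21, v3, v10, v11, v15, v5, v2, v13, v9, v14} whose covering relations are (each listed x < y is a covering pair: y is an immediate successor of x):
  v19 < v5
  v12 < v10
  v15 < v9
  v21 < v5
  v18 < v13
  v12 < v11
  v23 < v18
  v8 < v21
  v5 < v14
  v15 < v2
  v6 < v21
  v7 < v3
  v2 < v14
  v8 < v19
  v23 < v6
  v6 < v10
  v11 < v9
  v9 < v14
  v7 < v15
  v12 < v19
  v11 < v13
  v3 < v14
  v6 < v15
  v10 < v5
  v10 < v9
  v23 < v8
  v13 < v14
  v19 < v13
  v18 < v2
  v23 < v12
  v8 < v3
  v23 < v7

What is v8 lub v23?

Common upper bounds of {v8, v23}: v13, v14, v19, v21, v3, v5, v8.
The least among these is v8.

v8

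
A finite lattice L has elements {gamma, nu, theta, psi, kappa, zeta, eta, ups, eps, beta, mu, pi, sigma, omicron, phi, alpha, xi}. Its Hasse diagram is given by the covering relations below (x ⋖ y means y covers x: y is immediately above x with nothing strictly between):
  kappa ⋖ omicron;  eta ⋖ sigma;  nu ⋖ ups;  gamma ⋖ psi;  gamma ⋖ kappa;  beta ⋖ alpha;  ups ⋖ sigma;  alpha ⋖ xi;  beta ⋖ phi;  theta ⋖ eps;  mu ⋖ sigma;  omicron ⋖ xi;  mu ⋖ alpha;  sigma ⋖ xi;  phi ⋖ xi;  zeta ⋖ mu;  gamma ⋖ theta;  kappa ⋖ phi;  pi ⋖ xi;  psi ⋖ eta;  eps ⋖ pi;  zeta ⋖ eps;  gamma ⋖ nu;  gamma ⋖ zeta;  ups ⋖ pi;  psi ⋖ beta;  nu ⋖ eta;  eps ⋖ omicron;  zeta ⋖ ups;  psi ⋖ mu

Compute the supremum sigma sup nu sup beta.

Common upper bounds of {sigma, nu, beta}: xi.
The least among these is xi.

xi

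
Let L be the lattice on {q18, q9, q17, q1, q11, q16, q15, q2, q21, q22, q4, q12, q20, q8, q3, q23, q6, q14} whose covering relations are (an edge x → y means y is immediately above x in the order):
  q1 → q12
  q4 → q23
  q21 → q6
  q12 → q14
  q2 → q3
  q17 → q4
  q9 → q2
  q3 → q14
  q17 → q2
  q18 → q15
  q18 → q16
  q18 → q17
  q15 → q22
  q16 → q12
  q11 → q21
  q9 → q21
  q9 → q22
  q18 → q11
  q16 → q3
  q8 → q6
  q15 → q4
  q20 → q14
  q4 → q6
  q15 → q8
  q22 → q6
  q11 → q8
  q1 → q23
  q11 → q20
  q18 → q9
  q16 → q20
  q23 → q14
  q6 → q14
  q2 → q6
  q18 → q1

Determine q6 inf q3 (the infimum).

q2

Common lower bounds of {q6, q3}: q17, q18, q2, q9.
The greatest among these is q2.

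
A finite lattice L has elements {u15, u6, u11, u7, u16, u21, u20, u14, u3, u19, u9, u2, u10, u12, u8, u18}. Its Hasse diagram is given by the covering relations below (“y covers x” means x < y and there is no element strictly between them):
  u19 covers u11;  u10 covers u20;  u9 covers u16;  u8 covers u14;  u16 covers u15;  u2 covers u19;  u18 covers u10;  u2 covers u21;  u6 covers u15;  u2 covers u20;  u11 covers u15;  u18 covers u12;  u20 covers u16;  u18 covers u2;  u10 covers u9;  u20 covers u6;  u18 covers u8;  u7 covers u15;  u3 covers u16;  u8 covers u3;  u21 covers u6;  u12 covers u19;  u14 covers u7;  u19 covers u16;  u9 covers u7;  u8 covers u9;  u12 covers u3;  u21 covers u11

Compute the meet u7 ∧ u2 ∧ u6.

Common lower bounds of {u7, u2, u6}: u15.
The greatest among these is u15.

u15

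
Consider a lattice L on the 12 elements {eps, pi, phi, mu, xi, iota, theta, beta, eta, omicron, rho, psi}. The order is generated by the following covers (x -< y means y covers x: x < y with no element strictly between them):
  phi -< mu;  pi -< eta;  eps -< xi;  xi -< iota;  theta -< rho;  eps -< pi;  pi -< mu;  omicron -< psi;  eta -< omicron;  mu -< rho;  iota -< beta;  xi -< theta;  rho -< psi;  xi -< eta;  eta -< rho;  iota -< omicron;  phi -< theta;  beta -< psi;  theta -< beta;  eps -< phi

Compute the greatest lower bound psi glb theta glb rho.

theta

Common lower bounds of {psi, theta, rho}: eps, phi, theta, xi.
The greatest among these is theta.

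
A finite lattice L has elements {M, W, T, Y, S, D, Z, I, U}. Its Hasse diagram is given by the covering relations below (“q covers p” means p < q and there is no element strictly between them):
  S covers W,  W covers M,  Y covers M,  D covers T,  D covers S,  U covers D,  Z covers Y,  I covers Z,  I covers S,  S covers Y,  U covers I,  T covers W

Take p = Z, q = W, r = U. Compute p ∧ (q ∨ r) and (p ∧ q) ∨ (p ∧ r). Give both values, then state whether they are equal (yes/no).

q ∨ r = U, so p ∧ (q ∨ r) = Z ∧ U = Z.
p ∧ q = M and p ∧ r = Z, so (p ∧ q) ∨ (p ∧ r) = M ∨ Z = Z.
Equal: yes.

Z; Z; yes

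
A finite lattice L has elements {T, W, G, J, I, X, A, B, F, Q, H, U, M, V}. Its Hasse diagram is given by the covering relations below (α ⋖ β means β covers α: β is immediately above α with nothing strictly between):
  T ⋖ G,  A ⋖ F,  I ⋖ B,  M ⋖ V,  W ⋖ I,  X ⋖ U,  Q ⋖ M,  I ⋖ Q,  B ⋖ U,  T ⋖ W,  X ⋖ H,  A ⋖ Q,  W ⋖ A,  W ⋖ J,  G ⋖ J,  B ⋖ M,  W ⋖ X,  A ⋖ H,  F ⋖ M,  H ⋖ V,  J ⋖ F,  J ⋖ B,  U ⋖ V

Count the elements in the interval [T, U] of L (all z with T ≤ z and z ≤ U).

The interval [T, U] = {B, G, I, J, T, U, W, X}, which has 8 elements.

8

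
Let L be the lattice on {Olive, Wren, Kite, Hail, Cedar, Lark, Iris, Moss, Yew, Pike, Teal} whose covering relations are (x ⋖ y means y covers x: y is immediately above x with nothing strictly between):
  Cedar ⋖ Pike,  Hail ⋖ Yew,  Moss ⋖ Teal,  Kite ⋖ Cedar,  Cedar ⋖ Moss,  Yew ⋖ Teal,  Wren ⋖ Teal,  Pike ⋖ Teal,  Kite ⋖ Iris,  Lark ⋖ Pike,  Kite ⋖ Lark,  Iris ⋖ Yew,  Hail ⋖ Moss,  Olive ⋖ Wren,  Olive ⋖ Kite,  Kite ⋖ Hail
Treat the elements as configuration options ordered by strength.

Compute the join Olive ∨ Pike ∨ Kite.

Pike

Common upper bounds of {Olive, Pike, Kite}: Pike, Teal.
The least among these is Pike.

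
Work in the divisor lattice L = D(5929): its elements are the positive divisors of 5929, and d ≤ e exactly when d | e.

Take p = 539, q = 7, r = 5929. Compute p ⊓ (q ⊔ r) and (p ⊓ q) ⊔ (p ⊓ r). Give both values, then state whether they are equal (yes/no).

q ⊔ r = 5929, so p ⊓ (q ⊔ r) = 539 ⊓ 5929 = 539.
p ⊓ q = 7 and p ⊓ r = 539, so (p ⊓ q) ⊔ (p ⊓ r) = 7 ⊔ 539 = 539.
Equal: yes.

539; 539; yes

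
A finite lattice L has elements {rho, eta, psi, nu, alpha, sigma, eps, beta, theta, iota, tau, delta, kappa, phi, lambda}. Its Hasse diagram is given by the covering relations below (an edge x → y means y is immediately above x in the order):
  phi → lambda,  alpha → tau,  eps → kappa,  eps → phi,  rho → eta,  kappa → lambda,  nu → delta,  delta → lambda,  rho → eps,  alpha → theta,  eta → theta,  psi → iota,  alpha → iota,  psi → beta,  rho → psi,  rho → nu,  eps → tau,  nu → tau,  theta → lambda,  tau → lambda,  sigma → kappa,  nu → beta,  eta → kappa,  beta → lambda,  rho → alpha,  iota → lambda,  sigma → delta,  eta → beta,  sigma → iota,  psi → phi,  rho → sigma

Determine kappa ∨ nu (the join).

Common upper bounds of {kappa, nu}: lambda.
The least among these is lambda.

lambda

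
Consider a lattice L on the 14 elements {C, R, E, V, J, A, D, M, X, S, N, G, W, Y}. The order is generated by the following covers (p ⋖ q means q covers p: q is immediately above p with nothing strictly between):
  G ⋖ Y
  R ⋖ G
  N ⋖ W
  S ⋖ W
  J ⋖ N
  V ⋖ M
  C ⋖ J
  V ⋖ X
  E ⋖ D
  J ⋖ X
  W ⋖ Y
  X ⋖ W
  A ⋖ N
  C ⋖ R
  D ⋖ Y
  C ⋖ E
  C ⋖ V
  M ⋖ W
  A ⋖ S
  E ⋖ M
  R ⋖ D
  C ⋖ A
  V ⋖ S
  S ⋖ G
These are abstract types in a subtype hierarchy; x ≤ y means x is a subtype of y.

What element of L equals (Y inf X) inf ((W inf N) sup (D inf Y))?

X

Y ∧ X = X
W ∧ N = N
D ∧ Y = D
N ∨ D = Y
X ∧ Y = X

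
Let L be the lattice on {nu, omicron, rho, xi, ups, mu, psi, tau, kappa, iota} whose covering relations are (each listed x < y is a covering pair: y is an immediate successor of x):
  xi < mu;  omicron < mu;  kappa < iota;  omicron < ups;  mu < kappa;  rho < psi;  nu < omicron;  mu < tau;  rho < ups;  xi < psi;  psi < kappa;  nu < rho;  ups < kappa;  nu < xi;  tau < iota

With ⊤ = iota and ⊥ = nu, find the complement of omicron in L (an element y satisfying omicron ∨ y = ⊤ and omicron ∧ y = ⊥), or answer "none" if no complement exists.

none

For every candidate y, either omicron ∨ y ≠ iota or omicron ∧ y ≠ nu; no complement exists.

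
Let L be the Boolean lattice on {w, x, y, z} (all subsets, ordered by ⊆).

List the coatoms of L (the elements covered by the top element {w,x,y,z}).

The coatoms are exactly the elements covered by {w,x,y,z}: {w,x,y}, {w,x,z}, {w,y,z}, {x,y,z}.

{w,x,y}, {w,x,z}, {w,y,z}, {x,y,z}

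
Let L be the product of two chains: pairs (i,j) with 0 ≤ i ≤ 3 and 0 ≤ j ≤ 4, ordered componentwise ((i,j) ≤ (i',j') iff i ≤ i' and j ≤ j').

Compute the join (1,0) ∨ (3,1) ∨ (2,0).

(3,1)

In a product of chains, the join is componentwise max, giving (3,1).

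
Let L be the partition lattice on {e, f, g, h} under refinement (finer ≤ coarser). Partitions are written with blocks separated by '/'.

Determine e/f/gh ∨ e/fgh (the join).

The join of e/f/gh and e/fgh merges any blocks that overlap across the partitions, giving e/fgh.

e/fgh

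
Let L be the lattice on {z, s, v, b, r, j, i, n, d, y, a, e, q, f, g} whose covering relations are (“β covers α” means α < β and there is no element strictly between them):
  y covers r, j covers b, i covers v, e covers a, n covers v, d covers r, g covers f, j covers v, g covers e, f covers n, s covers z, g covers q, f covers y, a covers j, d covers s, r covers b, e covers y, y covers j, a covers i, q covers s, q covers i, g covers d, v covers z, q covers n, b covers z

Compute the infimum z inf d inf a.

Common lower bounds of {z, d, a}: z.
The greatest among these is z.

z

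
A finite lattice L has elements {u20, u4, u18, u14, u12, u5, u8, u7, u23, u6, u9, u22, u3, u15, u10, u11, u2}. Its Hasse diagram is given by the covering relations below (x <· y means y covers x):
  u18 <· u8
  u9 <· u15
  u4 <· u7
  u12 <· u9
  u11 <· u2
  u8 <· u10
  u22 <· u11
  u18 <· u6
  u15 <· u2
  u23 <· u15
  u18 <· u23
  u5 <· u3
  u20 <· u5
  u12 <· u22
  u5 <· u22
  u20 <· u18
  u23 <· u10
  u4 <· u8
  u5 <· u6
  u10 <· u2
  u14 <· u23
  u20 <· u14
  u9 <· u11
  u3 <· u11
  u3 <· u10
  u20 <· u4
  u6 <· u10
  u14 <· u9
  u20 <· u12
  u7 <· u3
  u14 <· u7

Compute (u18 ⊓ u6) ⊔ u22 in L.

u18 ∧ u6 = u18
u18 ∨ u22 = u2

u2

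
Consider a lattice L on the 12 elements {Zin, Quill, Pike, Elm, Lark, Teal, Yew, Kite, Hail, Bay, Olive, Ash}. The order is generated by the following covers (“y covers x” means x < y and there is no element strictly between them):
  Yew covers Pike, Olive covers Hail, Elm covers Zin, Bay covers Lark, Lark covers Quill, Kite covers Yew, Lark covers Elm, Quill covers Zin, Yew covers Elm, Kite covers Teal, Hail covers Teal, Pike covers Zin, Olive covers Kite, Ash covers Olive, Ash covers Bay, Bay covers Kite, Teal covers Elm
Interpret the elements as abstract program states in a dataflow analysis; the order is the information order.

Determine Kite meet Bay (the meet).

Kite

Common lower bounds of {Kite, Bay}: Elm, Kite, Pike, Teal, Yew, Zin.
The greatest among these is Kite.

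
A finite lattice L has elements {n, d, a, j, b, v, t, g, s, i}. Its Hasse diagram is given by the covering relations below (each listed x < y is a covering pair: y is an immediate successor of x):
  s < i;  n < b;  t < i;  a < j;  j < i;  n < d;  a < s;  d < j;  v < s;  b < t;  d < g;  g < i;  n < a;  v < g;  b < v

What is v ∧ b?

Common lower bounds of {v, b}: b, n.
The greatest among these is b.

b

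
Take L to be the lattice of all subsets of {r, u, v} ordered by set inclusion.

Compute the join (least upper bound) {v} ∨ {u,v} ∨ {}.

Under ⊆, join is union: {v} ∪ {u,v} ∪ {} = {u,v}.

{u,v}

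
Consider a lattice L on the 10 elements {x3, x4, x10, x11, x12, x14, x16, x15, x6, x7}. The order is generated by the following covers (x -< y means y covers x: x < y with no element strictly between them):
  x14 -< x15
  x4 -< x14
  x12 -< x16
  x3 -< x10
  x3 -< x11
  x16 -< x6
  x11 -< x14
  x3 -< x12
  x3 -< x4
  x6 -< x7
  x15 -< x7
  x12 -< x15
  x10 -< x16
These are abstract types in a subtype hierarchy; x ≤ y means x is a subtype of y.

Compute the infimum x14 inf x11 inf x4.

Common lower bounds of {x14, x11, x4}: x3.
The greatest among these is x3.

x3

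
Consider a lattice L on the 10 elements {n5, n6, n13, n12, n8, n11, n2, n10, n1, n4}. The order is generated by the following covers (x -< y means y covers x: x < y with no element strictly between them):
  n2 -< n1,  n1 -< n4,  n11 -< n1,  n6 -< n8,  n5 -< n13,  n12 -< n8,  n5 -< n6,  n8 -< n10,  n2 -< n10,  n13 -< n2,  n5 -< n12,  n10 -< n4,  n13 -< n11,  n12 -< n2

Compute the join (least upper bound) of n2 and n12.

Common upper bounds of {n2, n12}: n1, n10, n2, n4.
The least among these is n2.

n2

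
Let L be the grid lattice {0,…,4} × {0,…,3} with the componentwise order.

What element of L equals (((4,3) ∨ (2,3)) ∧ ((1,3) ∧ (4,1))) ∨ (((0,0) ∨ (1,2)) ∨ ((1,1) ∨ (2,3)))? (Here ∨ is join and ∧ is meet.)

(2,3)

(4,3) ∨ (2,3) = (4,3)
(1,3) ∧ (4,1) = (1,1)
(4,3) ∧ (1,1) = (1,1)
(0,0) ∨ (1,2) = (1,2)
(1,1) ∨ (2,3) = (2,3)
(1,2) ∨ (2,3) = (2,3)
(1,1) ∨ (2,3) = (2,3)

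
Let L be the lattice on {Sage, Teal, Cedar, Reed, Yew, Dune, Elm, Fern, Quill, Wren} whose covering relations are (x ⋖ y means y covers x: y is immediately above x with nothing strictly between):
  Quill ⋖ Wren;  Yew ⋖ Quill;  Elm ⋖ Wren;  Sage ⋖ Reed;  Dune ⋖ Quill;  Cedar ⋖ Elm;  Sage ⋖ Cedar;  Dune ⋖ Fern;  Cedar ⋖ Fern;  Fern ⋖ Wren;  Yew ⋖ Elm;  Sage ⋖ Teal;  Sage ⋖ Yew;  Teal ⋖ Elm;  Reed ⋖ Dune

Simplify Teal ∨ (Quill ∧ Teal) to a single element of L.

Quill ∧ Teal = Sage
Teal ∨ Sage = Teal

Teal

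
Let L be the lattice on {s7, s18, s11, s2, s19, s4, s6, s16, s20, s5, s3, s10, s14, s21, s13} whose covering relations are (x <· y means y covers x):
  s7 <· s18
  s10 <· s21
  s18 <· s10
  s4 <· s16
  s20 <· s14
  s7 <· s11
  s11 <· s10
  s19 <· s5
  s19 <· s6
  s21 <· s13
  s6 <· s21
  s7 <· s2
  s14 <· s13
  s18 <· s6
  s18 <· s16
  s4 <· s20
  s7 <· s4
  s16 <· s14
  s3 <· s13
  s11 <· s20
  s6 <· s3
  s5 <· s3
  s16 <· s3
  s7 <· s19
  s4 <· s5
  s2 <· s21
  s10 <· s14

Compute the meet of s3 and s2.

Common lower bounds of {s3, s2}: s7.
The greatest among these is s7.

s7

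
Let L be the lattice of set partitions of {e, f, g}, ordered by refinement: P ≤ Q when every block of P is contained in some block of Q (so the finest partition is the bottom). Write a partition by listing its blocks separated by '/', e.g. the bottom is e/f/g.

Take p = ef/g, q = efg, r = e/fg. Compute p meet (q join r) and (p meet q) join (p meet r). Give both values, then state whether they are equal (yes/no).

q join r = efg, so p meet (q join r) = ef/g meet efg = ef/g.
p meet q = ef/g and p meet r = e/f/g, so (p meet q) join (p meet r) = ef/g join e/f/g = ef/g.
Equal: yes.

ef/g; ef/g; yes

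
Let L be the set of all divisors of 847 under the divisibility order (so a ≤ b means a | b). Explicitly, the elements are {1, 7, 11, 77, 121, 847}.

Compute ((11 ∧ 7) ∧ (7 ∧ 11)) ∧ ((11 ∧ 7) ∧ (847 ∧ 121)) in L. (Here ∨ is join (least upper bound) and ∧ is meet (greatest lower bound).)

11 ∧ 7 = 1
7 ∧ 11 = 1
1 ∧ 1 = 1
11 ∧ 7 = 1
847 ∧ 121 = 121
1 ∧ 121 = 1
1 ∧ 1 = 1

1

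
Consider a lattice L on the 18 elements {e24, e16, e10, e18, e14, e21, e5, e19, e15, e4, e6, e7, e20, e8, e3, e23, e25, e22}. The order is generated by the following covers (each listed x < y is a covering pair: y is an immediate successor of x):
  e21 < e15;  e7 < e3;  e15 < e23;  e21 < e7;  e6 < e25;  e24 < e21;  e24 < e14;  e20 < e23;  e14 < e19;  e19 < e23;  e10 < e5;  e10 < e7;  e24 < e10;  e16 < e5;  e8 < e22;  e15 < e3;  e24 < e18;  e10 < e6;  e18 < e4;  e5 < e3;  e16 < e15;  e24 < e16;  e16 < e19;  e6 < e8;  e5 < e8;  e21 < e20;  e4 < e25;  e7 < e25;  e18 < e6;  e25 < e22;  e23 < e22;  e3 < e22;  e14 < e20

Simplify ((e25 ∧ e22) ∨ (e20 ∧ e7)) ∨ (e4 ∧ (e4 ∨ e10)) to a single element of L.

e25 ∧ e22 = e25
e20 ∧ e7 = e21
e25 ∨ e21 = e25
e4 ∨ e10 = e25
e4 ∧ e25 = e4
e25 ∨ e4 = e25

e25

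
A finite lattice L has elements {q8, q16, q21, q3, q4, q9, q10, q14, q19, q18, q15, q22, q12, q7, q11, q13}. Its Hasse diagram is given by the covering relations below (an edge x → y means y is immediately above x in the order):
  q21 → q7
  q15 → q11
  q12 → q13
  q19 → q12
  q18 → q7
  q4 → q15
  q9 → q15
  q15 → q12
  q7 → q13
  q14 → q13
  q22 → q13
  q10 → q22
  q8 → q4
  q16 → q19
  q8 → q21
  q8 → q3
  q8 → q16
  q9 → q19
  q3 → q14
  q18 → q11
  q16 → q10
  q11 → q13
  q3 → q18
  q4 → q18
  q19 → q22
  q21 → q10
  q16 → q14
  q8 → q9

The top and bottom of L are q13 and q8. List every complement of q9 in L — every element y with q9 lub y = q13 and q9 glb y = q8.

q14, q7

Need y with q9 ∨ y = q13 and q9 ∧ y = q8.
Checking each element gives: q14, q7.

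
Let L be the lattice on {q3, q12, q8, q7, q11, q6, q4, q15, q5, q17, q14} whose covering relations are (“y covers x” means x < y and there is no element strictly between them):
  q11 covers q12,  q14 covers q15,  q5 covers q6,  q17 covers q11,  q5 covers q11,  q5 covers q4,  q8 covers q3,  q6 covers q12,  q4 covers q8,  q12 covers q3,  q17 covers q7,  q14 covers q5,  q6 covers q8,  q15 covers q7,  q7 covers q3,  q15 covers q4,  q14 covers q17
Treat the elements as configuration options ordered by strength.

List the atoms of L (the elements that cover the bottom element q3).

q12, q7, q8

The atoms are exactly the elements that cover q3: q12, q7, q8.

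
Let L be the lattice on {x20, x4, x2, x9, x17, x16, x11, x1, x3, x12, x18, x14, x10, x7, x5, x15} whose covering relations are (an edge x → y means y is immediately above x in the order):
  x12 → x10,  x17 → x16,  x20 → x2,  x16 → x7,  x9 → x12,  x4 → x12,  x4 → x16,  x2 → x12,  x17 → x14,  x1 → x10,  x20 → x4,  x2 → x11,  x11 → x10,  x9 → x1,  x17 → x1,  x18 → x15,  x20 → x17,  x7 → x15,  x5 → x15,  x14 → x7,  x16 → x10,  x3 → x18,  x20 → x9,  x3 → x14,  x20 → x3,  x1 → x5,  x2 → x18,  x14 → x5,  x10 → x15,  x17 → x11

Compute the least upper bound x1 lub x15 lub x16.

Common upper bounds of {x1, x15, x16}: x15.
The least among these is x15.

x15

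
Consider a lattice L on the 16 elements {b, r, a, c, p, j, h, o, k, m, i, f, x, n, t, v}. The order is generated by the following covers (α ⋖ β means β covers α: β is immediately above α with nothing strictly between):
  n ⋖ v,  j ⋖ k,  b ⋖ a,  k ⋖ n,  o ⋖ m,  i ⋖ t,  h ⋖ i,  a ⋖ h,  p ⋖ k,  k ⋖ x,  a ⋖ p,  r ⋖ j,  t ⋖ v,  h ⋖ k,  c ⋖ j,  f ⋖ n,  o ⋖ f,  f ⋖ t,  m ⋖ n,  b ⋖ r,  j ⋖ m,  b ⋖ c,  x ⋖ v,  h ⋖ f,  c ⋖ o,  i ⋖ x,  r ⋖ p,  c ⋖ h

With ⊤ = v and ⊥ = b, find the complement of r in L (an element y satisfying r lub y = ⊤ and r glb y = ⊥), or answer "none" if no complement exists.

Need y with r ∨ y = v and r ∧ y = b.
Checking each element gives: t.

t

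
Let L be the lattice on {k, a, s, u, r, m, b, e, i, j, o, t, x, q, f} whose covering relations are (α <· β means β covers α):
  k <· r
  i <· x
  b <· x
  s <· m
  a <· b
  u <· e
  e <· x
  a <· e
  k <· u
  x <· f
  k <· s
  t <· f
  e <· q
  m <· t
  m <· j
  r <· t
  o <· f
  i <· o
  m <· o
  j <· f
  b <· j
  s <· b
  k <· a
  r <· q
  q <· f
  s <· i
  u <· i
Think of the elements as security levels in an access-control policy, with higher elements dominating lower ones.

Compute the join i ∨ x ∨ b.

x

Common upper bounds of {i, x, b}: f, x.
The least among these is x.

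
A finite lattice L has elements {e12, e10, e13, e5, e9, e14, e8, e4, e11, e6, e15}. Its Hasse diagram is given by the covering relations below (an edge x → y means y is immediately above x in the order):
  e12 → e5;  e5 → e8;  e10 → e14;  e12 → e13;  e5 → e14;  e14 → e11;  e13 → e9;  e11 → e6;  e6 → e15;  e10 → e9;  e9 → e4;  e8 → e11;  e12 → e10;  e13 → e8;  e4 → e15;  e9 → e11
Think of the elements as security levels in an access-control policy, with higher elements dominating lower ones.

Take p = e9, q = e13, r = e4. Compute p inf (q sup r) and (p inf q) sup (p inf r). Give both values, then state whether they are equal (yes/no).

q sup r = e4, so p inf (q sup r) = e9 inf e4 = e9.
p inf q = e13 and p inf r = e9, so (p inf q) sup (p inf r) = e13 sup e9 = e9.
Equal: yes.

e9; e9; yes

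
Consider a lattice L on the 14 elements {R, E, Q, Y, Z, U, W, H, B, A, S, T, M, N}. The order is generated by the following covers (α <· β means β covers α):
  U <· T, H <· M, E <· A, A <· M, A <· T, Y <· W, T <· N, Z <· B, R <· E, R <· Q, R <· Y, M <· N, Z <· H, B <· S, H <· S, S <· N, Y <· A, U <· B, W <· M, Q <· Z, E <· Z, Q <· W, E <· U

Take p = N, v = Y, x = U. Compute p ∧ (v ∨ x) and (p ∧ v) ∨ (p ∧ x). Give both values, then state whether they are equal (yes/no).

T; T; yes

v ∨ x = T, so p ∧ (v ∨ x) = N ∧ T = T.
p ∧ v = Y and p ∧ x = U, so (p ∧ v) ∨ (p ∧ x) = Y ∨ U = T.
Equal: yes.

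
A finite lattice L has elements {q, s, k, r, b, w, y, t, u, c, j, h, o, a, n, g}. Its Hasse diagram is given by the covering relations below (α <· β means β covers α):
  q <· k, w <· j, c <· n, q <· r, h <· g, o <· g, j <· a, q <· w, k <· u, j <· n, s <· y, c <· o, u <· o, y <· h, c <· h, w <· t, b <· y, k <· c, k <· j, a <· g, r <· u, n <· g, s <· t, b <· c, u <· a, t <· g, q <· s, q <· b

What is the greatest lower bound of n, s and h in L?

q

Common lower bounds of {n, s, h}: q.
The greatest among these is q.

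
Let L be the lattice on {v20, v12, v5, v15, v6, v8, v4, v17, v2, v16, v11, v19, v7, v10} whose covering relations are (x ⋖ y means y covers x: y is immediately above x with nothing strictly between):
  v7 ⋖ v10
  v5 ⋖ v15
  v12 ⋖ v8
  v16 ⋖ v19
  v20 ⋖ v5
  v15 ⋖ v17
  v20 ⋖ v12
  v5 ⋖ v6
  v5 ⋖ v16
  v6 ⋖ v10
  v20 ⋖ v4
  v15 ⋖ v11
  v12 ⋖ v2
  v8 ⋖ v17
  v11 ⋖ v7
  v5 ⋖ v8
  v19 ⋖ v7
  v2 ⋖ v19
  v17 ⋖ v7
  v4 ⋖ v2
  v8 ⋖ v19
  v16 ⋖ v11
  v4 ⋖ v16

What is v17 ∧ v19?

Common lower bounds of {v17, v19}: v12, v20, v5, v8.
The greatest among these is v8.

v8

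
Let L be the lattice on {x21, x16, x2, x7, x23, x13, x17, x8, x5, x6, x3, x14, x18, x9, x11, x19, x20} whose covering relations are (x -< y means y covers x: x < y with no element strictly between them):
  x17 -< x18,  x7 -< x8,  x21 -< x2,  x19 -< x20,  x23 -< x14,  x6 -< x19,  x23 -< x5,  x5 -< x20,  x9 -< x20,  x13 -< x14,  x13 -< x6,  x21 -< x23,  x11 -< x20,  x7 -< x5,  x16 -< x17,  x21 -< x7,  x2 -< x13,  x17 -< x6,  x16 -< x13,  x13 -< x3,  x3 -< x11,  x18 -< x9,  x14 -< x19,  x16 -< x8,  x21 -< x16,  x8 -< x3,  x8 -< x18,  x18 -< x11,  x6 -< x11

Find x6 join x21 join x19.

x19

Common upper bounds of {x6, x21, x19}: x19, x20.
The least among these is x19.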